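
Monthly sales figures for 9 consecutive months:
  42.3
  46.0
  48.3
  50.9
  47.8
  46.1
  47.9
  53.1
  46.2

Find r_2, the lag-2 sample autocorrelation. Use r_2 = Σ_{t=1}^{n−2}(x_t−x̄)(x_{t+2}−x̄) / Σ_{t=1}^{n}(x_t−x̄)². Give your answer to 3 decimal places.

Mean x̄ = (42.3 + 46.0 + 48.3 + 50.9 + 47.8 + 46.1 + 47.9 + 53.1 + 46.2)/9 = 47.6222
Σ(x_t−x̄)(x_{t+2}−x̄) = (-3.6073) + (-5.3173) + (0.1205) + (-4.9895) + (0.0494) + (-8.3384) + (-0.3951) = -22.4777
Denominator Σ(x_t−x̄)² = 76.6156
r_2 = -22.4777 / 76.6156 = -0.293

-0.293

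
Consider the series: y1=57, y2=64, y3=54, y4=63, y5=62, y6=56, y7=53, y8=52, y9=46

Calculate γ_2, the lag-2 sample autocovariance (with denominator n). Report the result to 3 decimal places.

Mean ȳ = (57 + 64 + 54 + 63 + 62 + 56 + 53 + 52 + 46)/9 = 56.3333
Σ_{t=1}^{7}(y_t−ȳ)(y_{t+2}−ȳ) = 51.1111
γ_2 = 51.1111 / 9 = 5.679

5.679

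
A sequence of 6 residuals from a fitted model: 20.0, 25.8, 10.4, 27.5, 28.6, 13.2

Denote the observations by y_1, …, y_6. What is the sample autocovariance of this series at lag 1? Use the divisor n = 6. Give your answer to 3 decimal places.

Mean ȳ = (20.0 + 25.8 + 10.4 + 27.5 + 28.6 + 13.2)/6 = 20.9167
Deviations: -0.9167, 4.8833, -10.5167, 6.5833, 7.6833, -7.7167
Σ_{t=1}^{5}(y_t−ȳ)(y_{t+1}−ȳ) = -133.7753
γ_1 = -133.7753 / 6 = -22.296

-22.296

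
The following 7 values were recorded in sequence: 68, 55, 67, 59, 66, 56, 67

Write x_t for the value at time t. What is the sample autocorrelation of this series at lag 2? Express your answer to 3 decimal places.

Mean x̄ = (68 + 55 + 67 + 59 + 66 + 56 + 67)/7 = 62.5714
Deviations from mean: 5.4286, -7.5714, 4.4286, -3.5714, 3.4286, -6.5714, 4.4286
Σ(x_t−x̄)(x_{t+2}−x̄) = (24.0408) + (27.0408) + (15.1837) + (23.4694) + (15.1837) = 104.9184
Denominator Σ(x_t−x̄)² = 193.7143
r_2 = 104.9184 / 193.7143 = 0.542

0.542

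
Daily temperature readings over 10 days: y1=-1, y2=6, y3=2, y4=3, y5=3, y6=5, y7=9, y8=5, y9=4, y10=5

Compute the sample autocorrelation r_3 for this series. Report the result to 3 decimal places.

-0.007

Mean ȳ = (-1 + 6 + 2 + 3 + 3 + 5 + 9 + 5 + 4 + 5)/10 = 4.1000
Σ(y_t−ȳ)(y_{t+3}−ȳ) = (5.6100) + (-2.0900) + (-1.8900) + (-5.3900) + (-0.9900) + (-0.0900) + (4.4100) = -0.4300
Denominator Σ(y_t−ȳ)² = 62.9000
r_3 = -0.4300 / 62.9000 = -0.007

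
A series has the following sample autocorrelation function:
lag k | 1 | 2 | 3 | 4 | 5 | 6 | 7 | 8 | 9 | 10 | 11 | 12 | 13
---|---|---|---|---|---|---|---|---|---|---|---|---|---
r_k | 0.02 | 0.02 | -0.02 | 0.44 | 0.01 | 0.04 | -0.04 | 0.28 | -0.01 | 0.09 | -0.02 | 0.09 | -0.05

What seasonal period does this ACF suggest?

4

The largest autocorrelation is r_4 = 0.44, with a weaker echo at lag 8 (0.28); the remaining lags stay at or below 0.09.
The dominant spike at lag 4 indicates a seasonal period of 4.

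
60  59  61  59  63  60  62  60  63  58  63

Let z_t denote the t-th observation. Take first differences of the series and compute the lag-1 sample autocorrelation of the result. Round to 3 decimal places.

First differences Δz: -1, 2, -2, 4, -3, 2, -2, 3, -5, 5
Mean of differences = 0.3000
Numerator Σ(Δz_t−Δz̄)(Δz_{t+1}−Δz̄) = -81.7900
Denominator Σ(Δz_t−Δz̄)² = 100.1000
r_1(Δz) = -81.7900 / 100.1000 = -0.817

-0.817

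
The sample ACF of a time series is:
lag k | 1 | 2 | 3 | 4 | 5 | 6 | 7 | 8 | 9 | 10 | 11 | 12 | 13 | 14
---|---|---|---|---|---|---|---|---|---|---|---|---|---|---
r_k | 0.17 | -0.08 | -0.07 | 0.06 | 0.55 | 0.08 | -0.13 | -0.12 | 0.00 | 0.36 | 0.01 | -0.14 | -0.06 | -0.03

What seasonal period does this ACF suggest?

5

The largest autocorrelation is r_5 = 0.55, with a weaker echo at lag 10 (0.36); the remaining lags stay at or below 0.17.
The dominant spike at lag 5 indicates a seasonal period of 5.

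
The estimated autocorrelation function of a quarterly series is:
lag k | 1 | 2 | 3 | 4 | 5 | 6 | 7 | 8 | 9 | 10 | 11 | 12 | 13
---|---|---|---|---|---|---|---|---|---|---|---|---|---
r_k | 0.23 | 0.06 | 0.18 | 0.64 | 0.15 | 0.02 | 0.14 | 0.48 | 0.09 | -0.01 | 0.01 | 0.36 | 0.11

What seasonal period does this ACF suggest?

The largest autocorrelation is r_4 = 0.64, with weaker echoes at lags 8 (0.48) and 12 (0.36); the remaining lags stay at or below 0.23. The elevated value at lag 1 (0.23), dropping to 0.06 at lag 2, reflects decaying short-term dependence rather than seasonality.
The dominant spike at lag 4 indicates a seasonal period of 4.

4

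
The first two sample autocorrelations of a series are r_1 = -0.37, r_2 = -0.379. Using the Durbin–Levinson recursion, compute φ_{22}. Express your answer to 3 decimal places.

-0.598

φ_{22} = (r_2 − r_1²) / (1 − r_1²)
r_1² = (-0.37)² = 0.1369
Numerator = -0.379 − 0.1369 = -0.5159; denominator = 1 − 0.1369 = 0.8631
φ_{22} = -0.5159 / 0.8631 = -0.598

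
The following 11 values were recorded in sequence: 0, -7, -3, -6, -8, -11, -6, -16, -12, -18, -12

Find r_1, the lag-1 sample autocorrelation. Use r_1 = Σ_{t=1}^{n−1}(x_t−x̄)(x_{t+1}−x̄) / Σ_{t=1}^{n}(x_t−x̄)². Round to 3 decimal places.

Mean x̄ = (0 − 7 − 3 − 6 − 8 − 11 − 6 − 16 − 12 − 18 − 12)/11 = -9.0000
Numerator Σ_{t=1}^{10}(x_t−x̄)(x_{t+1}−x̄) = 97.0000
Denominator Σ(x_t−x̄)² = 292.0000
r_1 = 97.0000 / 292.0000 = 0.332

0.332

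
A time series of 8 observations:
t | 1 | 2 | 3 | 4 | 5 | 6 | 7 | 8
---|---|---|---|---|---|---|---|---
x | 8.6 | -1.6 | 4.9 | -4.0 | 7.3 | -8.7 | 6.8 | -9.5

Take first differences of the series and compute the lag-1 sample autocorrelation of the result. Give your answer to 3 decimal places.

-0.834

First differences Δx: -10.2, 6.5, -8.9, 11.3, -16.0, 15.5, -16.3
Mean of differences = -2.5857
Numerator Σ(Δx_t−Δx̄)(Δx_{t+1}−Δx̄) = -891.1359
Denominator Σ(Δx_t−Δx̄)² = 1068.3286
r_1(Δx) = -891.1359 / 1068.3286 = -0.834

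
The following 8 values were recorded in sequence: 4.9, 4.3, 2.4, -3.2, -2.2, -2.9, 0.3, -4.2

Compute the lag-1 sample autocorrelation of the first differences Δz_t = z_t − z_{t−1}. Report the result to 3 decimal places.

-0.325

First differences Δz: -0.6, -1.9, -5.6, 1.0, -0.7, 3.2, -4.5
Mean of differences = -1.3000
Numerator Σ(Δz_t−Δz̄)(Δz_{t+1}−Δz̄) = -18.0500
Denominator Σ(Δz_t−Δz̄)² = 55.4800
r_1(Δz) = -18.0500 / 55.4800 = -0.325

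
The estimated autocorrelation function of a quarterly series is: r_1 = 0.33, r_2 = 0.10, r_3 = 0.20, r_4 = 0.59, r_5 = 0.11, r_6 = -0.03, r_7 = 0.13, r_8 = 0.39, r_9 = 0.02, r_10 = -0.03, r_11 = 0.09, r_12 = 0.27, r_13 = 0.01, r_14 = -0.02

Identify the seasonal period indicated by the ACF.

The largest autocorrelation is r_4 = 0.59, with a weaker echo at lag 8 (0.39); the remaining lags stay at or below 0.33. The elevated value at lag 1 (0.33), dropping to 0.10 at lag 2, reflects decaying short-term dependence rather than seasonality.
The dominant spike at lag 4 indicates a seasonal period of 4.

4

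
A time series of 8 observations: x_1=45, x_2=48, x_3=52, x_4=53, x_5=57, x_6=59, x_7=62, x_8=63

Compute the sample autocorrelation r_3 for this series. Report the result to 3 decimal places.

Mean x̄ = (45 + 48 + 52 + 53 + 57 + 59 + 62 + 63)/8 = 54.8750
Σ(x_t−x̄)(x_{t+3}−x̄) = (18.5156) + (-14.6094) + (-11.8594) + (-13.3594) + (17.2656) = -4.0469
Denominator Σ(x_t−x̄)² = 294.8750
r_3 = -4.0469 / 294.8750 = -0.014

-0.014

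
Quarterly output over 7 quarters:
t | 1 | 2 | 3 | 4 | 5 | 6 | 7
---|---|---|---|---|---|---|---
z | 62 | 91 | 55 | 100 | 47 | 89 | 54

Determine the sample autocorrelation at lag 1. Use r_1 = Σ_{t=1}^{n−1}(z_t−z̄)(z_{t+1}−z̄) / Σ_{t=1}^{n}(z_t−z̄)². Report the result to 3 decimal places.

Mean z̄ = (62 + 91 + 55 + 100 + 47 + 89 + 54)/7 = 71.1429
Numerator Σ_{t=1}^{6}(z_t−z̄)(z_{t+1}−z̄) = -2401.8776
Denominator Σ(z_t−z̄)² = 2766.8571
r_1 = -2401.8776 / 2766.8571 = -0.868

-0.868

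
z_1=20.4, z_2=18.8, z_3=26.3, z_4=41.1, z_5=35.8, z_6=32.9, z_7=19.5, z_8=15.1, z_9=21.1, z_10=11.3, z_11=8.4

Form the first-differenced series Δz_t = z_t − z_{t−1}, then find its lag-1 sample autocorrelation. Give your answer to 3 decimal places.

0.104

First differences Δz: -1.6, 7.5, 14.8, -5.3, -2.9, -13.4, -4.4, 6.0, -9.8, -2.9
Mean of differences = -1.2000
Numerator Σ(Δz_t−Δz̄)(Δz_{t+1}−Δz̄) = 66.5300
Denominator Σ(Δz_t−Δz̄)² = 639.3200
r_1(Δz) = 66.5300 / 639.3200 = 0.104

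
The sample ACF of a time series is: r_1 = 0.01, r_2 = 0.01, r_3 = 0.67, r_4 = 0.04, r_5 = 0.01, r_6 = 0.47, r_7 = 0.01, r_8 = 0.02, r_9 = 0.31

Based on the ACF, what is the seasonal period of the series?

3

The largest autocorrelation is r_3 = 0.67, with weaker echoes at lags 6 (0.47) and 9 (0.31); the remaining lags stay at or below 0.04.
The dominant spike at lag 3 indicates a seasonal period of 3.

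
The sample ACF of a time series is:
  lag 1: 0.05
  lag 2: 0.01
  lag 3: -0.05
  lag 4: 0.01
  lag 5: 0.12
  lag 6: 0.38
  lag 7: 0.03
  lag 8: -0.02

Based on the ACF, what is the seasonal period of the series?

6

The largest autocorrelation is r_6 = 0.38; the remaining lags stay at or below 0.12.
The dominant spike at lag 6 indicates a seasonal period of 6.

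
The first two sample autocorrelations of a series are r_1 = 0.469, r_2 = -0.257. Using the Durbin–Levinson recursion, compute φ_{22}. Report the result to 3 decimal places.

φ_{22} = (r_2 − r_1²) / (1 − r_1²)
r_1² = (0.469)² = 0.219961
Numerator = -0.257 − 0.2200 = -0.4770; denominator = 1 − 0.2200 = 0.7800
φ_{22} = -0.4770 / 0.7800 = -0.611

-0.611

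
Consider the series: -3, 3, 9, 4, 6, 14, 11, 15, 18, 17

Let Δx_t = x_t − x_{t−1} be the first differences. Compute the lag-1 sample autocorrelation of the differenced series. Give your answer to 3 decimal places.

First differences Δx: 6, 6, -5, 2, 8, -3, 4, 3, -1
Mean of differences = 2.2222
Numerator Σ(Δx_t−Δx̄)(Δx_{t+1}−Δx̄) = -53.2716
Denominator Σ(Δx_t−Δx̄)² = 155.5556
r_1(Δx) = -53.2716 / 155.5556 = -0.342

-0.342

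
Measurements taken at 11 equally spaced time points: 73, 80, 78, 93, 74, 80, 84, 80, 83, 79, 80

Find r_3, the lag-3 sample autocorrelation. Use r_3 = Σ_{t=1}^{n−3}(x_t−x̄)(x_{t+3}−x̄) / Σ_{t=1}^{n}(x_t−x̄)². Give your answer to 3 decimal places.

-0.168

Mean x̄ = (73 + 80 + 78 + 93 + 74 + 80 + 84 + 80 + 83 + 79 + 80)/11 = 80.3636
Numerator Σ_{t=1}^{8}(x_t−x̄)(x_{t+3}−x̄) = -47.3967
Denominator Σ(x_t−x̄)² = 282.5455
r_3 = -47.3967 / 282.5455 = -0.168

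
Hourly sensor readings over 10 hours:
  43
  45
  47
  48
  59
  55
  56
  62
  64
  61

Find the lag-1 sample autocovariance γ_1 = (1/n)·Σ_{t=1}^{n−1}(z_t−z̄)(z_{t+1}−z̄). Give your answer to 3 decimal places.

34.700

Mean z̄ = (43 + 45 + 47 + 48 + 59 + 55 + 56 + 62 + 64 + 61)/10 = 54.0000
Σ_{t=1}^{9}(z_t−z̄)(z_{t+1}−z̄) = 347.0000
γ_1 = 347.0000 / 10 = 34.700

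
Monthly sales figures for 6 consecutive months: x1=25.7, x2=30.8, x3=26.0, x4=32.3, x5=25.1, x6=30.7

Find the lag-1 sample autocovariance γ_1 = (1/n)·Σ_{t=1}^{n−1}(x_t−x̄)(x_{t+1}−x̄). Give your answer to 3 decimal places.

-7.014

Mean x̄ = (25.7 + 30.8 + 26.0 + 32.3 + 25.1 + 30.7)/6 = 28.4333
Deviations: -2.7333, 2.3667, -2.4333, 3.8667, -3.3333, 2.2667
Σ_{t=1}^{5}(x_t−x̄)(x_{t+1}−x̄) = -42.0811
γ_1 = -42.0811 / 6 = -7.014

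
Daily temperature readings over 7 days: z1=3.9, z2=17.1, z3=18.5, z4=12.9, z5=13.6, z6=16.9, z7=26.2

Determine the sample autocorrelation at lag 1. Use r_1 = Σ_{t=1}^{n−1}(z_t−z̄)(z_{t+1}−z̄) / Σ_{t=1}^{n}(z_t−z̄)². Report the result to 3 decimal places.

Mean z̄ = (3.9 + 17.1 + 18.5 + 12.9 + 13.6 + 16.9 + 26.2)/7 = 15.5857
Deviations from mean: -11.6857, 1.5143, 2.9143, -2.6857, -1.9857, 1.3143, 10.6143
Σ(z_t−z̄)(z_{t+1}−z̄) = (-17.6955) + (4.4131) + (-7.8269) + (5.3331) + (-2.6098) + (13.9502) = -4.4359
Denominator Σ(z_t−z̄)² = 272.8886
r_1 = -4.4359 / 272.8886 = -0.016

-0.016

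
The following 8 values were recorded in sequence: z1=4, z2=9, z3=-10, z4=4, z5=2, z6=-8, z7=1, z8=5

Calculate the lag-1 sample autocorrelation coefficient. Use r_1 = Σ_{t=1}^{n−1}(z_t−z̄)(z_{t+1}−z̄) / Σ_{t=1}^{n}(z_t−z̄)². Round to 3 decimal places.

-0.346

Mean z̄ = (4 + 9 − 10 + 4 + 2 − 8 + 1 + 5)/8 = 0.8750
Deviations from mean: 3.1250, 8.1250, -10.8750, 3.1250, 1.1250, -8.8750, 0.1250, 4.1250
Σ(z_t−z̄)(z_{t+1}−z̄) = (25.3906) + (-88.3594) + (-33.9844) + (3.5156) + (-9.9844) + (-1.1094) + (0.5156) = -104.0156
Denominator Σ(z_t−z̄)² = 300.8750
r_1 = -104.0156 / 300.8750 = -0.346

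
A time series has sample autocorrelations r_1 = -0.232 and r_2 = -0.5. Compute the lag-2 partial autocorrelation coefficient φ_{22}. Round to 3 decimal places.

φ_{22} = (r_2 − r_1²) / (1 − r_1²)
r_1² = (-0.232)² = 0.053824
Numerator = -0.5 − 0.0538 = -0.5538; denominator = 1 − 0.0538 = 0.9462
φ_{22} = -0.5538 / 0.9462 = -0.585

-0.585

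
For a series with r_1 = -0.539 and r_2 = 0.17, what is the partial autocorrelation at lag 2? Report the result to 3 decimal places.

φ_{22} = (r_2 − r_1²) / (1 − r_1²)
r_1² = (-0.539)² = 0.290521
Numerator = 0.17 − 0.2905 = -0.1205; denominator = 1 − 0.2905 = 0.7095
φ_{22} = -0.1205 / 0.7095 = -0.170

-0.170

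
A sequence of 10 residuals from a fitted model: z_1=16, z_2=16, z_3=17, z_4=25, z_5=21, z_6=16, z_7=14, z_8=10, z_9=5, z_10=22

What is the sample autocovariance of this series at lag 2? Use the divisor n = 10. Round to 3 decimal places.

-2.048

Mean z̄ = (16 + 16 + 17 + 25 + 21 + 16 + 14 + 10 + 5 + 22)/10 = 16.2000
Σ_{t=1}^{8}(z_t−z̄)(z_{t+2}−z̄) = -20.4800
γ_2 = -20.4800 / 10 = -2.048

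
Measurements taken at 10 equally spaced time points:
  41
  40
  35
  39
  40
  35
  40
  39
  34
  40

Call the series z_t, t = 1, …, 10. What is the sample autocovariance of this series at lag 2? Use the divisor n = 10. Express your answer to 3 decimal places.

Mean z̄ = (41 + 40 + 35 + 39 + 40 + 35 + 40 + 39 + 34 + 40)/10 = 38.3000
Σ_{t=1}^{8}(z_t−z̄)(z_{t+2}−z̄) = -21.1800
γ_2 = -21.1800 / 10 = -2.118

-2.118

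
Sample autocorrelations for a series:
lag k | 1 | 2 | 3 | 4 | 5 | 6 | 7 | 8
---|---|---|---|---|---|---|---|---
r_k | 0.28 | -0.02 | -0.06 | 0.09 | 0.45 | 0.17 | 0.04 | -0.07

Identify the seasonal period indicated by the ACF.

The largest autocorrelation is r_5 = 0.45; the remaining lags stay at or below 0.28.
The dominant spike at lag 5 indicates a seasonal period of 5.

5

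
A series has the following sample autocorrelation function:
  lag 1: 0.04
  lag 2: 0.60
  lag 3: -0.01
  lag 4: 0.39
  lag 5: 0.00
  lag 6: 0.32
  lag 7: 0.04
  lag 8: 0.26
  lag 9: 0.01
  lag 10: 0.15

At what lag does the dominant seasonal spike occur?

The largest autocorrelation is r_2 = 0.60, with weaker echoes at lags 4 (0.39), 6 (0.32), 8 (0.26) and 10 (0.15); the remaining lags stay at or below 0.04.
The dominant spike at lag 2 indicates a seasonal period of 2.

2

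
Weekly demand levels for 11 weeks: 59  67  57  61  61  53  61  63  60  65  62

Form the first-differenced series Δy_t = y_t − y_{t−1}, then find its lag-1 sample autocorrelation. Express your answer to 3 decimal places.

First differences Δy: 8, -10, 4, 0, -8, 8, 2, -3, 5, -3
Mean of differences = 0.3000
Numerator Σ(Δy_t−Δȳ)(Δy_{t+1}−Δȳ) = -203.4900
Denominator Σ(Δy_t−Δȳ)² = 354.1000
r_1(Δy) = -203.4900 / 354.1000 = -0.575

-0.575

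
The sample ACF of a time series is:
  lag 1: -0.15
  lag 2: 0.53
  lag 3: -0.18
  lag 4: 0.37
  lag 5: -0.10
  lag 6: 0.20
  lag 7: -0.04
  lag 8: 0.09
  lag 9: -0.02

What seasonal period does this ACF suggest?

The largest autocorrelation is r_2 = 0.53, with weaker echoes at lags 4 (0.37) and 6 (0.20); the remaining lags stay at or below 0.09.
The dominant spike at lag 2 indicates a seasonal period of 2.

2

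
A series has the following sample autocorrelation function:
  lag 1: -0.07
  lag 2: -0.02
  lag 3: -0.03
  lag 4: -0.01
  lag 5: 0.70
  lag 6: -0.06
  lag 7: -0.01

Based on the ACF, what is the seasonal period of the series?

The largest autocorrelation is r_5 = 0.70; the remaining lags stay at or below -0.01.
The dominant spike at lag 5 indicates a seasonal period of 5.

5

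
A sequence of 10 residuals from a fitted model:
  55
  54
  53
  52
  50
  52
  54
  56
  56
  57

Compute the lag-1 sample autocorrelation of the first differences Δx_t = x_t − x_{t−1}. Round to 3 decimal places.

First differences Δx: -1, -1, -1, -2, 2, 2, 2, 0, 1
Mean of differences = 0.2222
Numerator Σ(Δx_t−Δx̄)(Δx_{t+1}−Δx̄) = 7.5062
Denominator Σ(Δx_t−Δx̄)² = 19.5556
r_1(Δx) = 7.5062 / 19.5556 = 0.384

0.384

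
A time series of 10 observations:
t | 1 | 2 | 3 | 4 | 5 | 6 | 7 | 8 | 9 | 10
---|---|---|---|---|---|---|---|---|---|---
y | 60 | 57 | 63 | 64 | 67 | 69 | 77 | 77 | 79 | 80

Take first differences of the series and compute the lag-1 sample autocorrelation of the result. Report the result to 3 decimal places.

-0.465

First differences Δy: -3, 6, 1, 3, 2, 8, 0, 2, 1
Mean of differences = 2.2222
Numerator Σ(Δy_t−Δȳ)(Δy_{t+1}−Δȳ) = -38.8272
Denominator Σ(Δy_t−Δȳ)² = 83.5556
r_1(Δy) = -38.8272 / 83.5556 = -0.465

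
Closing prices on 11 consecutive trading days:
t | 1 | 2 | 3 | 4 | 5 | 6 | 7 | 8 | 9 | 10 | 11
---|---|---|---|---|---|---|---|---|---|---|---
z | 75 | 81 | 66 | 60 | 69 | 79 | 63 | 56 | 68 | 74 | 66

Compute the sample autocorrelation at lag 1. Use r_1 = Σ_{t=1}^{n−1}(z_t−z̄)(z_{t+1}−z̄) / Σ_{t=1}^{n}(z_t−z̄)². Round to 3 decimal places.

Mean z̄ = (75 + 81 + 66 + 60 + 69 + 79 + 63 + 56 + 68 + 74 + 66)/11 = 68.8182
Numerator Σ_{t=1}^{10}(z_t−z̄)(z_{t+1}−z̄) = 73.0579
Denominator Σ(z_t−z̄)² = 609.6364
r_1 = 73.0579 / 609.6364 = 0.120

0.120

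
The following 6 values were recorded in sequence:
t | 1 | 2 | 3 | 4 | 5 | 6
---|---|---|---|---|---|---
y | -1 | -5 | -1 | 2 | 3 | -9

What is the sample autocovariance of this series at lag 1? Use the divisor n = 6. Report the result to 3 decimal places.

-3.032

Mean ȳ = (-1 − 5 − 1 + 2 + 3 − 9)/6 = -1.8333
Deviations: 0.8333, -3.1667, 0.8333, 3.8333, 4.8333, -7.1667
Σ_{t=1}^{5}(y_t−ȳ)(y_{t+1}−ȳ) = -18.1944
γ_1 = -18.1944 / 6 = -3.032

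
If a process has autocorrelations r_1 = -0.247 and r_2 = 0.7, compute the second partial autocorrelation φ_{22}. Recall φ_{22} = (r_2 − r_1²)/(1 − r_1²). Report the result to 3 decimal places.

0.681

φ_{22} = (r_2 − r_1²) / (1 − r_1²)
r_1² = (-0.247)² = 0.061009
Numerator = 0.7 − 0.0610 = 0.6390; denominator = 1 − 0.0610 = 0.9390
φ_{22} = 0.6390 / 0.9390 = 0.681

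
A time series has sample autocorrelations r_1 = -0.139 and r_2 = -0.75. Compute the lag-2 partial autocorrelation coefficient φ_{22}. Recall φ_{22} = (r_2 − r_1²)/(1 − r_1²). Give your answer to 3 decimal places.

-0.784

φ_{22} = (r_2 − r_1²) / (1 − r_1²)
r_1² = (-0.139)² = 0.019321
Numerator = -0.75 − 0.0193 = -0.7693; denominator = 1 − 0.0193 = 0.9807
φ_{22} = -0.7693 / 0.9807 = -0.784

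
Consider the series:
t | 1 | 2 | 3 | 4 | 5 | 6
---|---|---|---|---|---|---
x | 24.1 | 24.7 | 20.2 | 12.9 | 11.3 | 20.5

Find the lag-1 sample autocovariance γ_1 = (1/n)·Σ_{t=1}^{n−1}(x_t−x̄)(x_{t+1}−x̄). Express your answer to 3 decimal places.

10.610

Mean x̄ = (24.1 + 24.7 + 20.2 + 12.9 + 11.3 + 20.5)/6 = 18.9500
Σ_{t=1}^{5}(x_t−x̄)(x_{t+1}−x̄) = 63.6625
γ_1 = 63.6625 / 6 = 10.610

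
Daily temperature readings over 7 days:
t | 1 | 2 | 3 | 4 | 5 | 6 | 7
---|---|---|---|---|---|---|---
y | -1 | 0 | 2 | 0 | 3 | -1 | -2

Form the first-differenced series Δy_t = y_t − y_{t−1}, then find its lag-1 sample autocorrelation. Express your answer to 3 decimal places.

-0.465

First differences Δy: 1, 2, -2, 3, -4, -1
Mean of differences = -0.1667
Numerator Σ(Δy_t−Δȳ)(Δy_{t+1}−Δȳ) = -16.1944
Denominator Σ(Δy_t−Δȳ)² = 34.8333
r_1(Δy) = -16.1944 / 34.8333 = -0.465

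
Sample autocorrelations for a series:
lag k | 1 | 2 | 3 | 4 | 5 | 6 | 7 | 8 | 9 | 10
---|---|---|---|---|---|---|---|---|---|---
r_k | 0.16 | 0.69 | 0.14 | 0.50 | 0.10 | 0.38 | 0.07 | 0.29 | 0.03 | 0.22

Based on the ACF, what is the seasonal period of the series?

2

The largest autocorrelation is r_2 = 0.69, with weaker echoes at lags 4 (0.50), 6 (0.38), 8 (0.29) and 10 (0.22); the remaining lags stay at or below 0.16.
The dominant spike at lag 2 indicates a seasonal period of 2.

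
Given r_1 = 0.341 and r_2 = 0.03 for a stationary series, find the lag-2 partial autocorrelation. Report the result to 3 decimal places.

φ_{22} = (r_2 − r_1²) / (1 − r_1²)
r_1² = (0.341)² = 0.116281
Numerator = 0.03 − 0.1163 = -0.0863; denominator = 1 − 0.1163 = 0.8837
φ_{22} = -0.0863 / 0.8837 = -0.098

-0.098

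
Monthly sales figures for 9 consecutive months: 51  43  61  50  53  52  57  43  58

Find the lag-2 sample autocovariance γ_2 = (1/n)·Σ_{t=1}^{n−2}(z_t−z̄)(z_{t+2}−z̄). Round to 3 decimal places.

5.889

Mean z̄ = (51 + 43 + 61 + 50 + 53 + 52 + 57 + 43 + 58)/9 = 52.0000
Σ_{t=1}^{7}(z_t−z̄)(z_{t+2}−z̄) = 53.0000
γ_2 = 53.0000 / 9 = 5.889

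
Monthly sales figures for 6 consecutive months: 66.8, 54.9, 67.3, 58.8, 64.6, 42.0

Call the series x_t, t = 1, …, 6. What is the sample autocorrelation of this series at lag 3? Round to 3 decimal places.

Mean x̄ = (66.8 + 54.9 + 67.3 + 58.8 + 64.6 + 42.0)/6 = 59.0667
Deviations from mean: 7.7333, -4.1667, 8.2333, -0.2667, 5.5333, -17.0667
Numerator Σ_{t=1}^{3}(x_t−x̄)(x_{t+3}−x̄) = -165.6333
Denominator Σ(x_t−x̄)² = 466.9133
r_3 = -165.6333 / 466.9133 = -0.355

-0.355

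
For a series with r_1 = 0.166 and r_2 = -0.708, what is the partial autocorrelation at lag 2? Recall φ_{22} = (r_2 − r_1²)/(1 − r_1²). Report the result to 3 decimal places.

-0.756

φ_{22} = (r_2 − r_1²) / (1 − r_1²)
r_1² = (0.166)² = 0.027556
Numerator = -0.708 − 0.0276 = -0.7356; denominator = 1 − 0.0276 = 0.9724
φ_{22} = -0.7356 / 0.9724 = -0.756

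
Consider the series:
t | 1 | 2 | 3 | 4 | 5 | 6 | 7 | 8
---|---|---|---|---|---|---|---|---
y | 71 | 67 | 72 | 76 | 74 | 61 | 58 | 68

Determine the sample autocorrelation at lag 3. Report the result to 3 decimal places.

Mean ȳ = (71 + 67 + 72 + 76 + 74 + 61 + 58 + 68)/8 = 68.3750
Numerator Σ_{t=1}^{5}(y_t−ȳ)(y_{t+3}−ȳ) = -95.6719
Denominator Σ(y_t−ȳ)² = 273.8750
r_3 = -95.6719 / 273.8750 = -0.349

-0.349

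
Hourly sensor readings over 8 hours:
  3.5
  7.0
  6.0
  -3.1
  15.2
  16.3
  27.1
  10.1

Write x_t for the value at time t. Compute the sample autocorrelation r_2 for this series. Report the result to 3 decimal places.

Mean x̄ = (3.5 + 7.0 + 6.0 − 3.1 + 15.2 + 16.3 + 27.1 + 10.1)/8 = 10.2625
Deviations from mean: -6.7625, -3.2625, -4.2625, -13.3625, 4.9375, 6.0375, 16.8375, -0.1625
Σ(x_t−x̄)(x_{t+2}−x̄) = (28.8252) + (43.5952) + (-21.0461) + (-80.6761) + (83.1352) + (-0.9811) = 52.8522
Denominator Σ(x_t−x̄)² = 597.4588
r_2 = 52.8522 / 597.4588 = 0.088

0.088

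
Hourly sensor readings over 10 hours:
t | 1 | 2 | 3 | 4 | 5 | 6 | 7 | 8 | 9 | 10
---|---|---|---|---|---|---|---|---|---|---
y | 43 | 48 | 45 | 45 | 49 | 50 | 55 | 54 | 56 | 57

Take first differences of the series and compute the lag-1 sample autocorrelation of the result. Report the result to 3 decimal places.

-0.429

First differences Δy: 5, -3, 0, 4, 1, 5, -1, 2, 1
Mean of differences = 1.5556
Numerator Σ(Δy_t−Δȳ)(Δy_{t+1}−Δȳ) = -25.8642
Denominator Σ(Δy_t−Δȳ)² = 60.2222
r_1(Δy) = -25.8642 / 60.2222 = -0.429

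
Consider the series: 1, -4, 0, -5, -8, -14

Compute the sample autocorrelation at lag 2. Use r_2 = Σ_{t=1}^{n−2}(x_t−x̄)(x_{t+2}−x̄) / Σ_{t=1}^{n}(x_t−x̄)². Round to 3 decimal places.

0.099

Mean x̄ = (1 − 4 + 0 − 5 − 8 − 14)/6 = -5.0000
Deviations from mean: 6.0000, 1.0000, 5.0000, 0.0000, -3.0000, -9.0000
Σ(x_t−x̄)(x_{t+2}−x̄) = (30.0000) + (0.0000) + (-15.0000) + (0.0000) = 15.0000
Denominator Σ(x_t−x̄)² = 152.0000
r_2 = 15.0000 / 152.0000 = 0.099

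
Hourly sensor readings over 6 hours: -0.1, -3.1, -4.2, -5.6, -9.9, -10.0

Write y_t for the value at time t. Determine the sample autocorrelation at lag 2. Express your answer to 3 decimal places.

Mean ȳ = (-0.1 − 3.1 − 4.2 − 5.6 − 9.9 − 10.0)/6 = -5.4833
Numerator Σ_{t=1}^{4}(y_t−ȳ)(y_{t+2}−ȳ) = 1.4894
Denominator Σ(y_t−ȳ)² = 76.2283
r_2 = 1.4894 / 76.2283 = 0.020

0.020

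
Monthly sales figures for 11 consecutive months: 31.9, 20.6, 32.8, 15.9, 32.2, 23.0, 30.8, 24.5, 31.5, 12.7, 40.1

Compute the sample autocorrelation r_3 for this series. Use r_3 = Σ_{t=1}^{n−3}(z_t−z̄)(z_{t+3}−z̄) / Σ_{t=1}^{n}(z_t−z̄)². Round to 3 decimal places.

Mean z̄ = (31.9 + 20.6 + 32.8 + 15.9 + 32.2 + 23.0 + 30.8 + 24.5 + 31.5 + 12.7 + 40.1)/11 = 26.9091
Numerator Σ_{t=1}^{8}(z_t−z̄)(z_{t+3}−z̄) = -271.9466
Denominator Σ(z_t−z̄)² = 681.8091
r_3 = -271.9466 / 681.8091 = -0.399

-0.399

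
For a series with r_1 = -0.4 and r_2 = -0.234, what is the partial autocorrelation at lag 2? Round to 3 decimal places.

-0.469

φ_{22} = (r_2 − r_1²) / (1 − r_1²)
r_1² = (-0.4)² = 0.16
Numerator = -0.234 − 0.1600 = -0.3940; denominator = 1 − 0.1600 = 0.8400
φ_{22} = -0.3940 / 0.8400 = -0.469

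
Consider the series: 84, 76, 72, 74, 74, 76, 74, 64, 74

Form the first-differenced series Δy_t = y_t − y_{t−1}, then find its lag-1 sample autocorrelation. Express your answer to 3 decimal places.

-0.274

First differences Δy: -8, -4, 2, 0, 2, -2, -10, 10
Mean of differences = -1.2500
Numerator Σ(Δy_t−Δȳ)(Δy_{t+1}−Δȳ) = -76.5625
Denominator Σ(Δy_t−Δȳ)² = 279.5000
r_1(Δy) = -76.5625 / 279.5000 = -0.274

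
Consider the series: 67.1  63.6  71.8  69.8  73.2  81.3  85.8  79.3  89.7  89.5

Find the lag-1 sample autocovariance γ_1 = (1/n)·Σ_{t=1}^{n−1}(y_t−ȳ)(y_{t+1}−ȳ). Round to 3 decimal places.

Mean ȳ = (67.1 + 63.6 + 71.8 + 69.8 + 73.2 + 81.3 + 85.8 + 79.3 + 89.7 + 89.5)/10 = 77.1100
Σ_{t=1}^{9}(y_t−ȳ)(y_{t+1}−ȳ) = 496.9929
γ_1 = 496.9929 / 10 = 49.699

49.699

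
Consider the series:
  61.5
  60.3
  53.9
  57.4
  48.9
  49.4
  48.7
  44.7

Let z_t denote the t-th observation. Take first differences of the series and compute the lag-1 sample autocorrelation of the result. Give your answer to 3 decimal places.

First differences Δz: -1.2, -6.4, 3.5, -8.5, 0.5, -0.7, -4.0
Mean of differences = -2.4000
Numerator Σ(Δz_t−Δz̄)(Δz_{t+1}−Δz̄) = -79.8700
Denominator Σ(Δz_t−Δz̄)² = 103.3200
r_1(Δz) = -79.8700 / 103.3200 = -0.773

-0.773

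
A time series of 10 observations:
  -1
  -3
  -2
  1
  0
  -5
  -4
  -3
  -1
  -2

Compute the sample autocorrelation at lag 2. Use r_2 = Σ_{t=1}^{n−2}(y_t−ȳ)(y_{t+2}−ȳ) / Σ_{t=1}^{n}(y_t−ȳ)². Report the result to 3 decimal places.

Mean ȳ = (-1 − 3 − 2 + 1 + 0 − 5 − 4 − 3 − 1 − 2)/10 = -2.0000
Numerator Σ_{t=1}^{8}(y_t−ȳ)(y_{t+2}−ȳ) = -15.0000
Denominator Σ(y_t−ȳ)² = 30.0000
r_2 = -15.0000 / 30.0000 = -0.500

-0.500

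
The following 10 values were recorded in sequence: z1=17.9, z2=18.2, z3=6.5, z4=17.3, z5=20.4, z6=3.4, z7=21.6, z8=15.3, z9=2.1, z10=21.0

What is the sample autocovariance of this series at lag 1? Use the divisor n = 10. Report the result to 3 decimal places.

Mean z̄ = (17.9 + 18.2 + 6.5 + 17.3 + 20.4 + 3.4 + 21.6 + 15.3 + 2.1 + 21.0)/10 = 14.3700
Σ_{t=1}^{9}(z_t−z̄)(z_{t+1}−z̄) = -253.5129
γ_1 = -253.5129 / 10 = -25.351

-25.351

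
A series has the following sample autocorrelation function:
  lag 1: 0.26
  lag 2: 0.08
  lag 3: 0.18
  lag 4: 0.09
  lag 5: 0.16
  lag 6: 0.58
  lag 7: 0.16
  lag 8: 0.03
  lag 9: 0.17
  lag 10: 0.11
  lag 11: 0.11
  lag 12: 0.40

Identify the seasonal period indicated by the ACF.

The largest autocorrelation is r_6 = 0.58, with a weaker echo at lag 12 (0.40); the remaining lags stay at or below 0.26. The elevated value at lag 1 (0.26), dropping to 0.08 at lag 2, reflects decaying short-term dependence rather than seasonality.
The dominant spike at lag 6 indicates a seasonal period of 6.

6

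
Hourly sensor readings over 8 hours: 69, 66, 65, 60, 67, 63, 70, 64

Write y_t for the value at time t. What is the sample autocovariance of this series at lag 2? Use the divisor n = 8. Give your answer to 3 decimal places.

Mean ȳ = (69 + 66 + 65 + 60 + 67 + 63 + 70 + 64)/8 = 65.5000
Σ_{t=1}^{6}(y_t−ȳ)(y_{t+2}−ȳ) = 19.0000
γ_2 = 19.0000 / 8 = 2.375

2.375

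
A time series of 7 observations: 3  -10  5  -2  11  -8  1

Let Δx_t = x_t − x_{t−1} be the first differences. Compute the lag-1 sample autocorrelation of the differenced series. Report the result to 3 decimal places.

-0.768

First differences Δx: -13, 15, -7, 13, -19, 9
Mean of differences = -0.3333
Numerator Σ(Δx_t−Δx̄)(Δx_{t+1}−Δx̄) = -808.4444
Denominator Σ(Δx_t−Δx̄)² = 1053.3333
r_1(Δx) = -808.4444 / 1053.3333 = -0.768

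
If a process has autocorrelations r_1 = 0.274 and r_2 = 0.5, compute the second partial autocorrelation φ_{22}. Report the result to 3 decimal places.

φ_{22} = (r_2 − r_1²) / (1 − r_1²)
r_1² = (0.274)² = 0.075076
Numerator = 0.5 − 0.0751 = 0.4249; denominator = 1 − 0.0751 = 0.9249
φ_{22} = 0.4249 / 0.9249 = 0.459

0.459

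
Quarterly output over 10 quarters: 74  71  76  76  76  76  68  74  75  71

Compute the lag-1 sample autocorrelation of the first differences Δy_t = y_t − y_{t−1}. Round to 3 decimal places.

-0.399

First differences Δy: -3, 5, 0, 0, 0, -8, 6, 1, -4
Mean of differences = -0.3333
Numerator Σ(Δy_t−Δȳ)(Δy_{t+1}−Δȳ) = -59.7778
Denominator Σ(Δy_t−Δȳ)² = 150.0000
r_1(Δy) = -59.7778 / 150.0000 = -0.399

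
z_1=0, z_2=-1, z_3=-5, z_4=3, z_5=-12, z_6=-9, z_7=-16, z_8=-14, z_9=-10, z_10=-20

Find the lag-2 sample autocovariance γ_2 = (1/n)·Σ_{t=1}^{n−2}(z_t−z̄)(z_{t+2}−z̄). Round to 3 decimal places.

Mean z̄ = (0 − 1 − 5 + 3 − 12 − 9 − 16 − 14 − 10 − 20)/10 = -8.4000
Σ_{t=1}^{8}(z_t−z̄)(z_{t+2}−z̄) = 201.6800
γ_2 = 201.6800 / 10 = 20.168

20.168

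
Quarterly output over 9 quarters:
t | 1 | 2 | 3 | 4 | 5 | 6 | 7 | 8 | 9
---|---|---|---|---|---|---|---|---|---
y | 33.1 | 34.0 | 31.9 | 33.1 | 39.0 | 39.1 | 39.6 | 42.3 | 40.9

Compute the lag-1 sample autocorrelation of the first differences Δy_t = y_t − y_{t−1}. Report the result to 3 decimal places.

-0.188

First differences Δy: 0.9, -2.1, 1.2, 5.9, 0.1, 0.5, 2.7, -1.4
Mean of differences = 0.9750
Numerator Σ(Δy_t−Δȳ)(Δy_{t+1}−Δȳ) = -8.1631
Denominator Σ(Δy_t−Δȳ)² = 43.3750
r_1(Δy) = -8.1631 / 43.3750 = -0.188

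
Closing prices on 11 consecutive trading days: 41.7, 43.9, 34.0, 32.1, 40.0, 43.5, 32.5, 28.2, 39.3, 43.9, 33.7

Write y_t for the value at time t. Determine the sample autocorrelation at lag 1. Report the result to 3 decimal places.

0.038

Mean ȳ = (41.7 + 43.9 + 34.0 + 32.1 + 40.0 + 43.5 + 32.5 + 28.2 + 39.3 + 43.9 + 33.7)/11 = 37.5273
Numerator Σ_{t=1}^{10}(y_t−ȳ)(y_{t+1}−ȳ) = 11.8420
Denominator Σ(y_t−ȳ)² = 312.3818
r_1 = 11.8420 / 312.3818 = 0.038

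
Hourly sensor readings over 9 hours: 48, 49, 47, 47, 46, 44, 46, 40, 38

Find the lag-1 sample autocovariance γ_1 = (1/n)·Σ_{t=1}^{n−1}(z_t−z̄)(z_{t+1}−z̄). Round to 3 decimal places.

Mean z̄ = (48 + 49 + 47 + 47 + 46 + 44 + 46 + 40 + 38)/9 = 45.0000
Σ_{t=1}^{8}(z_t−z̄)(z_{t+1}−z̄) = 54.0000
γ_1 = 54.0000 / 9 = 6.000

6.000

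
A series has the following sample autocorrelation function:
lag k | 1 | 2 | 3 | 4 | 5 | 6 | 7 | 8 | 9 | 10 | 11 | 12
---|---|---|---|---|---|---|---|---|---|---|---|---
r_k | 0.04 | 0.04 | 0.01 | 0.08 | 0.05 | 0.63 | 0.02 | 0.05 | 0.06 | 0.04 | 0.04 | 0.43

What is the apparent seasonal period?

The largest autocorrelation is r_6 = 0.63, with a weaker echo at lag 12 (0.43); the remaining lags stay at or below 0.08.
The dominant spike at lag 6 indicates a seasonal period of 6.

6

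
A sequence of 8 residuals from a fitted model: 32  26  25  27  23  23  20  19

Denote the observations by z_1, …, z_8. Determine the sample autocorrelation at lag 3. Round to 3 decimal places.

Mean z̄ = (32 + 26 + 25 + 27 + 23 + 23 + 20 + 19)/8 = 24.3750
Deviations from mean: 7.6250, 1.6250, 0.6250, 2.6250, -1.3750, -1.3750, -4.3750, -5.3750
Σ(z_t−z̄)(z_{t+3}−z̄) = (20.0156) + (-2.2344) + (-0.8594) + (-11.4844) + (7.3906) = 12.8281
Denominator Σ(z_t−z̄)² = 119.8750
r_3 = 12.8281 / 119.8750 = 0.107

0.107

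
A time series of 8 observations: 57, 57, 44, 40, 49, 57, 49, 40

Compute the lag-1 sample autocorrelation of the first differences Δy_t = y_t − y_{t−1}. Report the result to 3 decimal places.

First differences Δy: 0, -13, -4, 9, 8, -8, -9
Mean of differences = -2.4286
Numerator Σ(Δy_t−Δȳ)(Δy_{t+1}−Δȳ) = 70.6735
Denominator Σ(Δy_t−Δȳ)² = 433.7143
r_1(Δy) = 70.6735 / 433.7143 = 0.163

0.163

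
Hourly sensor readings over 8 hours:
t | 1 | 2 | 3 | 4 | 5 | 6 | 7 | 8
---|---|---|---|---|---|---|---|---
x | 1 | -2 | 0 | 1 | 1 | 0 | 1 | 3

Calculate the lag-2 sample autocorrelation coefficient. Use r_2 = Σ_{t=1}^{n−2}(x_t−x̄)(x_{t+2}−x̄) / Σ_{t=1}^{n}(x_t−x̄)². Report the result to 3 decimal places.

Mean x̄ = (1 − 2 + 0 + 1 + 1 + 0 + 1 + 3)/8 = 0.6250
Deviations from mean: 0.3750, -2.6250, -0.6250, 0.3750, 0.3750, -0.6250, 0.3750, 2.3750
Numerator Σ_{t=1}^{6}(x_t−x̄)(x_{t+2}−x̄) = -3.0313
Denominator Σ(x_t−x̄)² = 13.8750
r_2 = -3.0313 / 13.8750 = -0.218

-0.218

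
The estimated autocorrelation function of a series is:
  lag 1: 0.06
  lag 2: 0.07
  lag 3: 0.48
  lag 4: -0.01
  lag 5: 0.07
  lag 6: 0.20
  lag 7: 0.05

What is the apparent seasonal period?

3

The largest autocorrelation is r_3 = 0.48, with a weaker echo at lag 6 (0.20); the remaining lags stay at or below 0.07.
The dominant spike at lag 3 indicates a seasonal period of 3.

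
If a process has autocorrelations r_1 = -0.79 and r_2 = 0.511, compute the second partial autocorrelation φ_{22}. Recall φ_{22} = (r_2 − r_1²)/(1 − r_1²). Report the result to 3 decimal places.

φ_{22} = (r_2 − r_1²) / (1 − r_1²)
r_1² = (-0.79)² = 0.6241
Numerator = 0.511 − 0.6241 = -0.1131; denominator = 1 − 0.6241 = 0.3759
φ_{22} = -0.1131 / 0.3759 = -0.301

-0.301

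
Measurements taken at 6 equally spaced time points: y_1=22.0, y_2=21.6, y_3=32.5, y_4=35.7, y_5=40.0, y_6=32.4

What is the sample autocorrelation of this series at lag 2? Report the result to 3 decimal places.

-0.130

Mean ȳ = (22.0 + 21.6 + 32.5 + 35.7 + 40.0 + 32.4)/6 = 30.7000
Deviations from mean: -8.7000, -9.1000, 1.8000, 5.0000, 9.3000, 1.7000
Numerator Σ_{t=1}^{4}(y_t−ȳ)(y_{t+2}−ȳ) = -35.9200
Denominator Σ(y_t−ȳ)² = 276.1200
r_2 = -35.9200 / 276.1200 = -0.130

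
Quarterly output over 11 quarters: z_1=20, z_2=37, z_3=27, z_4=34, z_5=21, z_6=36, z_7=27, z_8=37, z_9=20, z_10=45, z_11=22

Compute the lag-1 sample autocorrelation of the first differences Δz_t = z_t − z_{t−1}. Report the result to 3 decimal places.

-0.783

First differences Δz: 17, -10, 7, -13, 15, -9, 10, -17, 25, -23
Mean of differences = 0.2000
Numerator Σ(Δz_t−Δz̄)(Δz_{t+1}−Δz̄) = -1922.6400
Denominator Σ(Δz_t−Δz̄)² = 2455.6000
r_1(Δz) = -1922.6400 / 2455.6000 = -0.783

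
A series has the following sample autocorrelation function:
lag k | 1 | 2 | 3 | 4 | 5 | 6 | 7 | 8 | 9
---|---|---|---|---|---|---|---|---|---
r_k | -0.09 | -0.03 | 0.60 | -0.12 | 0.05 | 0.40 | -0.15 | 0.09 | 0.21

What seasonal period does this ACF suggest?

The largest autocorrelation is r_3 = 0.60, with weaker echoes at lags 6 (0.40) and 9 (0.21); the remaining lags stay at or below 0.09.
The dominant spike at lag 3 indicates a seasonal period of 3.

3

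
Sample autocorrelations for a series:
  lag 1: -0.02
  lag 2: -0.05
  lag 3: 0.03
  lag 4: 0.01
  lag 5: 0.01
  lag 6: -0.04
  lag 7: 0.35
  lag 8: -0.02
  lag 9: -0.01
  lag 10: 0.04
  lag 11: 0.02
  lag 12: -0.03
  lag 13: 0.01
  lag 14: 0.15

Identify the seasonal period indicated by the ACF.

7

The largest autocorrelation is r_7 = 0.35, with a weaker echo at lag 14 (0.15); the remaining lags stay at or below 0.04.
The dominant spike at lag 7 indicates a seasonal period of 7.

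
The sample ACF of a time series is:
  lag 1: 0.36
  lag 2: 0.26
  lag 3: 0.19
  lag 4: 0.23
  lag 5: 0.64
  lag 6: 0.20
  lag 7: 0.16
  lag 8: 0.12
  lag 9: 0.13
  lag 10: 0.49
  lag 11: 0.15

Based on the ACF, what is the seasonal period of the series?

The largest autocorrelation is r_5 = 0.64, with a weaker echo at lag 10 (0.49); the remaining lags stay at or below 0.36. The elevated value at lag 1 (0.36), dropping to 0.26 at lag 2, reflects decaying short-term dependence rather than seasonality.
The dominant spike at lag 5 indicates a seasonal period of 5.

5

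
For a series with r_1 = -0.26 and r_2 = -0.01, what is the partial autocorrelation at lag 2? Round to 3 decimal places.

φ_{22} = (r_2 − r_1²) / (1 − r_1²)
r_1² = (-0.26)² = 0.0676
Numerator = -0.01 − 0.0676 = -0.0776; denominator = 1 − 0.0676 = 0.9324
φ_{22} = -0.0776 / 0.9324 = -0.083

-0.083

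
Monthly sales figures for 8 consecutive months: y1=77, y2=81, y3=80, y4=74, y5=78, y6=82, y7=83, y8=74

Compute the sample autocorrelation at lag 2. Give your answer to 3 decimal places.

-0.573

Mean ȳ = (77 + 81 + 80 + 74 + 78 + 82 + 83 + 74)/8 = 78.6250
Deviations from mean: -1.6250, 2.3750, 1.3750, -4.6250, -0.6250, 3.3750, 4.3750, -4.6250
Σ(y_t−ȳ)(y_{t+2}−ȳ) = (-2.2344) + (-10.9844) + (-0.8594) + (-15.6094) + (-2.7344) + (-15.6094) = -48.0313
Denominator Σ(y_t−ȳ)² = 83.8750
r_2 = -48.0313 / 83.8750 = -0.573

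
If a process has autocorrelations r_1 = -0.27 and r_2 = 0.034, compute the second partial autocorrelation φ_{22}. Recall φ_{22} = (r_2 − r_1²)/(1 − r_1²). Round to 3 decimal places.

φ_{22} = (r_2 − r_1²) / (1 − r_1²)
r_1² = (-0.27)² = 0.0729
Numerator = 0.034 − 0.0729 = -0.0389; denominator = 1 − 0.0729 = 0.9271
φ_{22} = -0.0389 / 0.9271 = -0.042

-0.042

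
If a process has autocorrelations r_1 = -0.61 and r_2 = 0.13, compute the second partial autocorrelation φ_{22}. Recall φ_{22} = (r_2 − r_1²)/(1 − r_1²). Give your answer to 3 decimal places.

-0.386

φ_{22} = (r_2 − r_1²) / (1 − r_1²)
r_1² = (-0.61)² = 0.3721
Numerator = 0.13 − 0.3721 = -0.2421; denominator = 1 − 0.3721 = 0.6279
φ_{22} = -0.2421 / 0.6279 = -0.386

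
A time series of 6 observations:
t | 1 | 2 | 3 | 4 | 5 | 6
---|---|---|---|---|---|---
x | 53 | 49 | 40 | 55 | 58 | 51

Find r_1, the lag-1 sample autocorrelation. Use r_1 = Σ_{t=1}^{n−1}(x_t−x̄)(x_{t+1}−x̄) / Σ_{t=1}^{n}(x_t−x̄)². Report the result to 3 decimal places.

0.010

Mean x̄ = (53 + 49 + 40 + 55 + 58 + 51)/6 = 51.0000
Deviations from mean: 2.0000, -2.0000, -11.0000, 4.0000, 7.0000, 0.0000
Σ(x_t−x̄)(x_{t+1}−x̄) = (-4.0000) + (22.0000) + (-44.0000) + (28.0000) + (0.0000) = 2.0000
Denominator Σ(x_t−x̄)² = 194.0000
r_1 = 2.0000 / 194.0000 = 0.010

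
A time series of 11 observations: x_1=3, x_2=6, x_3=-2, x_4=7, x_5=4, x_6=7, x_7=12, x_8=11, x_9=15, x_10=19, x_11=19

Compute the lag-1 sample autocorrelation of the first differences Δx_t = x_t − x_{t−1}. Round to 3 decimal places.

First differences Δx: 3, -8, 9, -3, 3, 5, -1, 4, 4, 0
Mean of differences = 1.6000
Numerator Σ(Δx_t−Δx̄)(Δx_{t+1}−Δx̄) = -133.3600
Denominator Σ(Δx_t−Δx̄)² = 204.4000
r_1(Δx) = -133.3600 / 204.4000 = -0.652

-0.652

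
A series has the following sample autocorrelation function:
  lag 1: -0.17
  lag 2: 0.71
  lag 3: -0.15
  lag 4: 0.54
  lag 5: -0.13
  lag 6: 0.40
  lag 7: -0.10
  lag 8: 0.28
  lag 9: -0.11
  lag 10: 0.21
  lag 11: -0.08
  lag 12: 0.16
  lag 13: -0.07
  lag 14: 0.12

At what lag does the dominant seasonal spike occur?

The largest autocorrelation is r_2 = 0.71, with weaker echoes at lags 4 (0.54), 6 (0.40), 8 (0.28), 10 (0.21) and 12 (0.16); the remaining lags stay at or below 0.12.
The dominant spike at lag 2 indicates a seasonal period of 2.

2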